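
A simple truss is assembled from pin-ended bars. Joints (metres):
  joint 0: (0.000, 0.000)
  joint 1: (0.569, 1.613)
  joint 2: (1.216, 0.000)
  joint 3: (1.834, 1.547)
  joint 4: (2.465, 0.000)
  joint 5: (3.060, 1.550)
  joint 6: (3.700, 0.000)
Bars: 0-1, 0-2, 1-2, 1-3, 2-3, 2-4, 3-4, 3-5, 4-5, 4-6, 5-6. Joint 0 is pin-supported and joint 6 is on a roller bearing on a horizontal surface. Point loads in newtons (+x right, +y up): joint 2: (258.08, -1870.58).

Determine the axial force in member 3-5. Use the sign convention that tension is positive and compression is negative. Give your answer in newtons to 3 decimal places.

-490.290

N=7 nodes, M=11 members, R=3 reactions → 2N=14, M+R=14
member 0 (0-1): L=1.7104, (cx,cy)=(0.3327,0.9430)
member 1 (0-2): L=1.2160, (cx,cy)=(1.0000,0.0000)
member 2 (1-2): L=1.7379, (cx,cy)=(0.3723,-0.9281)
member 3 (1-3): L=1.2667, (cx,cy)=(0.9986,-0.0521)
member 4 (2-3): L=1.6659, (cx,cy)=(0.3710,0.9286)
member 5 (2-4): L=1.2490, (cx,cy)=(1.0000,0.0000)
member 6 (3-4): L=1.6707, (cx,cy)=(0.3777,-0.9259)
member 7 (3-5): L=1.2260, (cx,cy)=(1.0000,0.0024)
member 8 (4-5): L=1.6603, (cx,cy)=(0.3584,0.9336)
member 9 (4-6): L=1.2350, (cx,cy)=(1.0000,0.0000)
member 10 (5-6): L=1.6769, (cx,cy)=(0.3816,-0.9243)
solve A·x = −loads:
  F[0-1] = -1331.6622 N (compression)
  F[0-2] = +701.0803 N (tension)
  F[1-2] = +1407.4344 N (tension)
  F[1-3] = -968.2799 N (compression)
  F[2-3] = +607.6757 N (tension)
  F[2-4] = +741.5313 N (tension)
  F[3-4] = -665.2322 N (compression)
  F[3-5] = -490.2898 N (compression)
  F[4-5] = +659.7876 N (tension)
  F[4-6] = +253.8379 N (tension)
  F[5-6] = -665.1075 N (compression)
  Rx@0 = -258.0800 N
  Ry@0 = +1255.8164 N
  Ry@6 = +614.7636 N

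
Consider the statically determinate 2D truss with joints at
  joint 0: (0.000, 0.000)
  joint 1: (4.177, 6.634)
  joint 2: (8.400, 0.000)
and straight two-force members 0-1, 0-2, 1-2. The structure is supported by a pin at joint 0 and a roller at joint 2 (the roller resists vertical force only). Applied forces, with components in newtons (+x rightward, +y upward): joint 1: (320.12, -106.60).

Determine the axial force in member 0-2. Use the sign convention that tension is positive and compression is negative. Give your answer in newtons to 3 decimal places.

194.680

N=3 nodes, M=3 members, R=3 reactions → 2N=6, M+R=6
member 0 (0-1): L=7.8395, (cx,cy)=(0.5328,0.8462)
member 1 (0-2): L=8.4000, (cx,cy)=(1.0000,0.0000)
member 2 (1-2): L=7.8641, (cx,cy)=(0.5370,-0.8436)
solve A·x = −loads:
  F[0-1] = +235.4284 N (tension)
  F[0-2] = +194.6799 N (tension)
  F[1-2] = -362.5331 N (compression)
  Rx@0 = -320.1200 N
  Ry@0 = -199.2267 N
  Ry@2 = +305.8267 N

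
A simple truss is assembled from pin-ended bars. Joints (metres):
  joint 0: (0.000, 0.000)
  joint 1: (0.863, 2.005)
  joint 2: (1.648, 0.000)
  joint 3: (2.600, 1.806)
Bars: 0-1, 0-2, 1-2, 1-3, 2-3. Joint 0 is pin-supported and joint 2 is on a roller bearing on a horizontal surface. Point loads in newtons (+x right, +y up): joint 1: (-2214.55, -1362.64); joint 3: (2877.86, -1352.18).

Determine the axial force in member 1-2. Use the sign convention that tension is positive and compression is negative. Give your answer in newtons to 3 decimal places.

-2515.219

N=4 nodes, M=5 members, R=3 reactions → 2N=8, M+R=8
member 0 (0-1): L=2.1828, (cx,cy)=(0.3954,0.9185)
member 1 (0-2): L=1.6480, (cx,cy)=(1.0000,0.0000)
member 2 (1-2): L=2.1532, (cx,cy)=(0.3646,-0.9312)
member 3 (1-3): L=1.7484, (cx,cy)=(0.9935,-0.1138)
member 4 (2-3): L=2.0416, (cx,cy)=(0.4663,0.8846)
solve A·x = −loads:
  F[0-1] = +644.0005 N (tension)
  F[0-2] = +408.7003 N (tension)
  F[1-2] = -2515.2190 N (compression)
  F[1-3] = +3408.2938 N (tension)
  F[2-3] = -1090.0100 N (compression)
  Rx@0 = -663.3100 N
  Ry@0 = -591.5324 N
  Ry@2 = +3306.3524 N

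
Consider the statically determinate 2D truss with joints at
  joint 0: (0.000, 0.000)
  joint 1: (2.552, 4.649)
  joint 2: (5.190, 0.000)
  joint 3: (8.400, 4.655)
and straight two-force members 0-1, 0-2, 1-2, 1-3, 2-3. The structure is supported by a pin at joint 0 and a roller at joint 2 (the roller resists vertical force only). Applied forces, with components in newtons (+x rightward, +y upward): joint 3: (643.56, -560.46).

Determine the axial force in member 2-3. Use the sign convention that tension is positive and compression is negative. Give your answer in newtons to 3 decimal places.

N=4 nodes, M=5 members, R=3 reactions → 2N=8, M+R=8
member 0 (0-1): L=5.3034, (cx,cy)=(0.4812,0.8766)
member 1 (0-2): L=5.1900, (cx,cy)=(1.0000,0.0000)
member 2 (1-2): L=5.3453, (cx,cy)=(0.4935,-0.8697)
member 3 (1-3): L=5.8480, (cx,cy)=(1.0000,0.0010)
member 4 (2-3): L=5.6545, (cx,cy)=(0.5677,0.8232)
solve A·x = −loads:
  F[0-1] = +1053.9044 N (tension)
  F[0-2] = +136.4191 N (tension)
  F[1-2] = -1061.0179 N (compression)
  F[1-3] = +1030.7724 N (tension)
  F[2-3] = -682.0814 N (compression)
  Rx@0 = -643.5600 N
  Ry@0 = -923.8629 N
  Ry@2 = +1484.3229 N

-682.081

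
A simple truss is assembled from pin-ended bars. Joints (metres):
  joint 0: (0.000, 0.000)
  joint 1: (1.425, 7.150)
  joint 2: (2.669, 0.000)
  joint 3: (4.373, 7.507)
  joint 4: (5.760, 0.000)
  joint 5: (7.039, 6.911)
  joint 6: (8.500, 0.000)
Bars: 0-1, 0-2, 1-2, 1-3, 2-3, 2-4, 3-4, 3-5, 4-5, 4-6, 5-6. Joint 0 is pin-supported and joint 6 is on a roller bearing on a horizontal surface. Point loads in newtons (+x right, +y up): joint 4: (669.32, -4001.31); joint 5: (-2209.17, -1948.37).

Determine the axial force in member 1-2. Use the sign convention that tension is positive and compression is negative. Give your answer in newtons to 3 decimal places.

N=7 nodes, M=11 members, R=3 reactions → 2N=14, M+R=14
member 0 (0-1): L=7.2906, (cx,cy)=(0.1955,0.9807)
member 1 (0-2): L=2.6690, (cx,cy)=(1.0000,0.0000)
member 2 (1-2): L=7.2574, (cx,cy)=(0.1714,-0.9852)
member 3 (1-3): L=2.9695, (cx,cy)=(0.9927,0.1202)
member 4 (2-3): L=7.6980, (cx,cy)=(0.2214,0.9752)
member 5 (2-4): L=3.0910, (cx,cy)=(1.0000,0.0000)
member 6 (3-4): L=7.6341, (cx,cy)=(0.1817,-0.9834)
member 7 (3-5): L=2.7318, (cx,cy)=(0.9759,-0.2182)
member 8 (4-5): L=7.0284, (cx,cy)=(0.1820,0.9833)
member 9 (4-6): L=2.7400, (cx,cy)=(1.0000,0.0000)
member 10 (5-6): L=7.0637, (cx,cy)=(0.2068,-0.9784)
solve A·x = −loads:
  F[0-1] = -3488.1886 N (compression)
  F[0-2] = -858.0603 N (compression)
  F[1-2] = +3318.5757 N (tension)
  F[1-3] = -1259.7668 N (compression)
  F[2-3] = -3352.6289 N (compression)
  F[2-4] = +452.9085 N (tension)
  F[3-4] = +4101.2409 N (tension)
  F[3-5] = -2805.4780 N (compression)
  F[4-5] = -32.2102 N (compression)
  F[4-6] = +534.5874 N (tension)
  F[5-6] = -2584.6592 N (compression)
  Rx@0 = +1539.8500 N
  Ry@0 = +3420.9096 N
  Ry@6 = +2528.7704 N

3318.576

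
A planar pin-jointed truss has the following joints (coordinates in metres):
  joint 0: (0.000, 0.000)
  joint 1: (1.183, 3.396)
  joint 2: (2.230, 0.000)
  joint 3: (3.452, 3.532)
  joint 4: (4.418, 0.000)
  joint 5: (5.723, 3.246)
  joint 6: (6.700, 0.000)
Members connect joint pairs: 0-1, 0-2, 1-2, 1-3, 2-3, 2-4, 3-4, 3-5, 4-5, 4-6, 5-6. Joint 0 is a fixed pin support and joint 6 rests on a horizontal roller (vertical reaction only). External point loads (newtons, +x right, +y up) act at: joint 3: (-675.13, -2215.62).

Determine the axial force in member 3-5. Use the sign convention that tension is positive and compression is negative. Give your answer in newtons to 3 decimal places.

N=7 nodes, M=11 members, R=3 reactions → 2N=14, M+R=14
member 0 (0-1): L=3.5962, (cx,cy)=(0.3290,0.9443)
member 1 (0-2): L=2.2300, (cx,cy)=(1.0000,0.0000)
member 2 (1-2): L=3.5537, (cx,cy)=(0.2946,-0.9556)
member 3 (1-3): L=2.2731, (cx,cy)=(0.9982,0.0598)
member 4 (2-3): L=3.7374, (cx,cy)=(0.3270,0.9450)
member 5 (2-4): L=2.1880, (cx,cy)=(1.0000,0.0000)
member 6 (3-4): L=3.6617, (cx,cy)=(0.2638,-0.9646)
member 7 (3-5): L=2.2889, (cx,cy)=(0.9922,-0.1249)
member 8 (4-5): L=3.4985, (cx,cy)=(0.3730,0.9278)
member 9 (4-6): L=2.2820, (cx,cy)=(1.0000,0.0000)
member 10 (5-6): L=3.3898, (cx,cy)=(0.2882,-0.9576)
solve A·x = −loads:
  F[0-1] = -1514.2636 N (compression)
  F[0-2] = -176.9936 N (compression)
  F[1-2] = +1438.5745 N (tension)
  F[1-3] = -923.6234 N (compression)
  F[2-3] = -1454.6762 N (compression)
  F[2-4] = +722.4648 N (tension)
  F[3-4] = -745.8537 N (compression)
  F[3-5] = -529.8530 N (compression)
  F[4-5] = +775.3959 N (tension)
  F[4-6] = +236.4653 N (tension)
  F[5-6] = -820.4509 N (compression)
  Rx@0 = +675.1300 N
  Ry@0 = +1429.9840 N
  Ry@6 = +785.6360 N

-529.853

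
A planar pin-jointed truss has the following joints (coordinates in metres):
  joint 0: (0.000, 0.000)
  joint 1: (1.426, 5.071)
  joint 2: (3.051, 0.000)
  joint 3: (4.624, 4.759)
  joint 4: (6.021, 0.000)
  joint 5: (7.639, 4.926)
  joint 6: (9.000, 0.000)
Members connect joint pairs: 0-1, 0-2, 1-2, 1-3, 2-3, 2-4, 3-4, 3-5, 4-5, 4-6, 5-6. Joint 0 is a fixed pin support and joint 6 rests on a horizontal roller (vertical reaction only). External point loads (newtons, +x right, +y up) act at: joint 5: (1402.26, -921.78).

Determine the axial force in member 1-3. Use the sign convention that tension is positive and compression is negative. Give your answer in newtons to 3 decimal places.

391.955

N=7 nodes, M=11 members, R=3 reactions → 2N=14, M+R=14
member 0 (0-1): L=5.2677, (cx,cy)=(0.2707,0.9627)
member 1 (0-2): L=3.0510, (cx,cy)=(1.0000,0.0000)
member 2 (1-2): L=5.3250, (cx,cy)=(0.3052,-0.9523)
member 3 (1-3): L=3.2132, (cx,cy)=(0.9953,-0.0971)
member 4 (2-3): L=5.0122, (cx,cy)=(0.3138,0.9495)
member 5 (2-4): L=2.9700, (cx,cy)=(1.0000,0.0000)
member 6 (3-4): L=4.9598, (cx,cy)=(0.2817,-0.9595)
member 7 (3-5): L=3.0196, (cx,cy)=(0.9985,0.0553)
member 8 (4-5): L=5.1849, (cx,cy)=(0.3121,0.9501)
member 9 (4-6): L=2.9790, (cx,cy)=(1.0000,0.0000)
member 10 (5-6): L=5.1106, (cx,cy)=(0.2663,-0.9639)
solve A·x = −loads:
  F[0-1] = +652.4722 N (tension)
  F[0-2] = +1225.6312 N (tension)
  F[1-2] = -699.5368 N (compression)
  F[1-3] = +391.9545 N (tension)
  F[2-3] = +701.6156 N (tension)
  F[2-4] = +791.9678 N (tension)
  F[3-4] = -609.4732 N (compression)
  F[3-5] = +783.1576 N (tension)
  F[4-5] = +615.5357 N (tension)
  F[4-6] = +428.2177 N (tension)
  F[5-6] = -1607.9582 N (compression)
  Rx@0 = -1402.2600 N
  Ry@0 = -628.1100 N
  Ry@6 = +1549.8900 N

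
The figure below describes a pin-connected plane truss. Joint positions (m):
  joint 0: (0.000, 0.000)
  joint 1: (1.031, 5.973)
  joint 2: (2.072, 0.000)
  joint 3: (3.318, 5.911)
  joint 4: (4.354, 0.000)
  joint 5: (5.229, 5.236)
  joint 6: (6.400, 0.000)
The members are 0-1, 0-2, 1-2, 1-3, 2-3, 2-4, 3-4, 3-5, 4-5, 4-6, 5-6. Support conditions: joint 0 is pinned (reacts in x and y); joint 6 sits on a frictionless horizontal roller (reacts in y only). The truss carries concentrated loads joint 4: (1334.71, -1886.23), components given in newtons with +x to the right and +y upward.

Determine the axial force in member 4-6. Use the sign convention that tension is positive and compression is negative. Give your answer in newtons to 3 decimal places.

286.986

N=7 nodes, M=11 members, R=3 reactions → 2N=14, M+R=14
member 0 (0-1): L=6.0613, (cx,cy)=(0.1701,0.9854)
member 1 (0-2): L=2.0720, (cx,cy)=(1.0000,0.0000)
member 2 (1-2): L=6.0630, (cx,cy)=(0.1717,-0.9851)
member 3 (1-3): L=2.2878, (cx,cy)=(0.9996,-0.0271)
member 4 (2-3): L=6.0409, (cx,cy)=(0.2063,0.9785)
member 5 (2-4): L=2.2820, (cx,cy)=(1.0000,0.0000)
member 6 (3-4): L=6.0011, (cx,cy)=(0.1726,-0.9850)
member 7 (3-5): L=2.0267, (cx,cy)=(0.9429,-0.3331)
member 8 (4-5): L=5.3086, (cx,cy)=(0.1648,0.9863)
member 9 (4-6): L=2.0460, (cx,cy)=(1.0000,0.0000)
member 10 (5-6): L=5.3653, (cx,cy)=(0.2183,-0.9759)
solve A·x = −loads:
  F[0-1] = -611.9212 N (compression)
  F[0-2] = +1438.7946 N (tension)
  F[1-2] = +617.8774 N (tension)
  F[1-3] = -210.2490 N (compression)
  F[2-3] = -622.0784 N (compression)
  F[2-4] = +1673.1921 N (tension)
  F[3-4] = +781.9869 N (tension)
  F[3-5] = -502.1489 N (compression)
  F[4-5] = +1131.4594 N (tension)
  F[4-6] = +286.9858 N (tension)
  F[5-6] = -1314.9256 N (compression)
  Rx@0 = -1334.7100 N
  Ry@0 = +603.0042 N
  Ry@6 = +1283.2258 N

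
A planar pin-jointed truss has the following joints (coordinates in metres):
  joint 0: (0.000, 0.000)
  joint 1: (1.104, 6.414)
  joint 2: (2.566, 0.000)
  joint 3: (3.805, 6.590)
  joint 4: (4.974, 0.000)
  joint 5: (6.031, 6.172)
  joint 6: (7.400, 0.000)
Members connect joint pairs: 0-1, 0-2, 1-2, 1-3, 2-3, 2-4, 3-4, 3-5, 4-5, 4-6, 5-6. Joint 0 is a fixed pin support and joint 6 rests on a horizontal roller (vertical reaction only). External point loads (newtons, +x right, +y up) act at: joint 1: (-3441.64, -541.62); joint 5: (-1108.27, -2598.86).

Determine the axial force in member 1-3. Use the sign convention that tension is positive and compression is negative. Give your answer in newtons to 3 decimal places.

1604.794

N=7 nodes, M=11 members, R=3 reactions → 2N=14, M+R=14
member 0 (0-1): L=6.5083, (cx,cy)=(0.1696,0.9855)
member 1 (0-2): L=2.5660, (cx,cy)=(1.0000,0.0000)
member 2 (1-2): L=6.5785, (cx,cy)=(0.2222,-0.9750)
member 3 (1-3): L=2.7067, (cx,cy)=(0.9979,0.0650)
member 4 (2-3): L=6.7055, (cx,cy)=(0.1848,0.9828)
member 5 (2-4): L=2.4080, (cx,cy)=(1.0000,0.0000)
member 6 (3-4): L=6.6929, (cx,cy)=(0.1747,-0.9846)
member 7 (3-5): L=2.2649, (cx,cy)=(0.9828,-0.1846)
member 8 (4-5): L=6.2619, (cx,cy)=(0.1688,0.9857)
member 9 (4-6): L=2.4260, (cx,cy)=(1.0000,0.0000)
member 10 (5-6): L=6.3220, (cx,cy)=(0.2165,-0.9763)
solve A·x = −loads:
  F[0-1] = -4920.3326 N (compression)
  F[0-2] = -3715.2786 N (compression)
  F[1-2] = +4524.9135 N (tension)
  F[1-3] = +1604.7940 N (tension)
  F[2-3] = -4489.0533 N (compression)
  F[2-4] = -1880.2042 N (compression)
  F[3-4] = +4373.1058 N (tension)
  F[3-5] = +8.2554 N (tension)
  F[4-5] = -4368.5709 N (compression)
  F[4-6] = -378.9697 N (compression)
  F[5-6] = +1750.0717 N (tension)
  Rx@0 = +4549.9100 N
  Ry@0 = +4849.0271 N
  Ry@6 = -1708.5471 N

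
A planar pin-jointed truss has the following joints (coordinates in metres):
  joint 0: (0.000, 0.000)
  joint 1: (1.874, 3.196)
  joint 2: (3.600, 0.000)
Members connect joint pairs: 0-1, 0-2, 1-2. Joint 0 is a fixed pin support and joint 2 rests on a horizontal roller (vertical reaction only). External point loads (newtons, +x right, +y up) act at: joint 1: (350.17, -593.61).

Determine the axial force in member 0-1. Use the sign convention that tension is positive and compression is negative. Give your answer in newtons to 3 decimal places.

N=3 nodes, M=3 members, R=3 reactions → 2N=6, M+R=6
member 0 (0-1): L=3.7049, (cx,cy)=(0.5058,0.8626)
member 1 (0-2): L=3.6000, (cx,cy)=(1.0000,0.0000)
member 2 (1-2): L=3.6323, (cx,cy)=(0.4752,-0.8799)
solve A·x = −loads:
  F[0-1] = +30.4531 N (tension)
  F[0-2] = +334.7663 N (tension)
  F[1-2] = -704.4997 N (compression)
  Rx@0 = -350.1700 N
  Ry@0 = -26.2701 N
  Ry@2 = +619.8801 N

30.453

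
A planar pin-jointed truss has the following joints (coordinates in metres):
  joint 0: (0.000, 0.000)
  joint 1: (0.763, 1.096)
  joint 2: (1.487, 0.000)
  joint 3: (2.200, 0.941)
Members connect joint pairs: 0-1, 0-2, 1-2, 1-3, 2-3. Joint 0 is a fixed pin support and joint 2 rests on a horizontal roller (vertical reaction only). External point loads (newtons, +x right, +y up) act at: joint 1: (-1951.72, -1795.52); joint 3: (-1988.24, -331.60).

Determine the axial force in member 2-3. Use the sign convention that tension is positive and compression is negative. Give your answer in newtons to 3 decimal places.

N=4 nodes, M=5 members, R=3 reactions → 2N=8, M+R=8
member 0 (0-1): L=1.3354, (cx,cy)=(0.5713,0.8207)
member 1 (0-2): L=1.4870, (cx,cy)=(1.0000,0.0000)
member 2 (1-2): L=1.3135, (cx,cy)=(0.5512,-0.8344)
member 3 (1-3): L=1.4453, (cx,cy)=(0.9942,-0.1072)
member 4 (2-3): L=1.1806, (cx,cy)=(0.6039,0.7970)
solve A·x = −loads:
  F[0-1] = -4157.3110 N (compression)
  F[0-2] = -1564.6817 N (compression)
  F[1-2] = +2144.8305 N (tension)
  F[1-3] = -1615.0634 N (compression)
  F[2-3] = -633.3436 N (compression)
  Rx@0 = +3939.9600 N
  Ry@0 = +3411.9332 N
  Ry@2 = -1284.8132 N

-633.344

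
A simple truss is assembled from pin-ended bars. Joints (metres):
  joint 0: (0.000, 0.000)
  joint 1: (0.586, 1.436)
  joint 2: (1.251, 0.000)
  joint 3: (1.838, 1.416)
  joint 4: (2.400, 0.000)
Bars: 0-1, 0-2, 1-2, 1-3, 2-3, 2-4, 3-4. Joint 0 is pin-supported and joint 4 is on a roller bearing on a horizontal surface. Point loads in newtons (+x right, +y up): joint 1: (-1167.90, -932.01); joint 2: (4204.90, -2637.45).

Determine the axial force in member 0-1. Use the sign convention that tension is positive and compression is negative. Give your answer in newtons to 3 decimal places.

N=5 nodes, M=7 members, R=3 reactions → 2N=10, M+R=10
member 0 (0-1): L=1.5510, (cx,cy)=(0.3778,0.9259)
member 1 (0-2): L=1.2510, (cx,cy)=(1.0000,0.0000)
member 2 (1-2): L=1.5825, (cx,cy)=(0.4202,-0.9074)
member 3 (1-3): L=1.2522, (cx,cy)=(0.9999,-0.0160)
member 4 (2-3): L=1.5328, (cx,cy)=(0.3829,0.9238)
member 5 (2-4): L=1.1490, (cx,cy)=(1.0000,0.0000)
member 6 (3-4): L=1.5235, (cx,cy)=(0.3689,-0.9295)
solve A·x = −loads:
  F[0-1] = -2879.3478 N (compression)
  F[0-2] = +4124.9020 N (tension)
  F[1-2] = +1923.6268 N (tension)
  F[1-3] = -728.4413 N (compression)
  F[2-3] = +965.5086 N (tension)
  F[2-4] = +358.6096 N (tension)
  F[3-4] = -972.1065 N (compression)
  Rx@0 = -3037.0000 N
  Ry@0 = +2665.9169 N
  Ry@4 = +903.5431 N

-2879.348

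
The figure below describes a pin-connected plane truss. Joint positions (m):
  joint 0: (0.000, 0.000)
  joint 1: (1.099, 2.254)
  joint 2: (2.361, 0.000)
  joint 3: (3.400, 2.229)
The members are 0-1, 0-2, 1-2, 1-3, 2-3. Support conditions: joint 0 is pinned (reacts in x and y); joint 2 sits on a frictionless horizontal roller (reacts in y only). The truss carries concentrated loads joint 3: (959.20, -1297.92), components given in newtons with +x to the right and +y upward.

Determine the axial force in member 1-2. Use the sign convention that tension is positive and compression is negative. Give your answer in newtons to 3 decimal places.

N=4 nodes, M=5 members, R=3 reactions → 2N=8, M+R=8
member 0 (0-1): L=2.5077, (cx,cy)=(0.4383,0.8988)
member 1 (0-2): L=2.3610, (cx,cy)=(1.0000,0.0000)
member 2 (1-2): L=2.5832, (cx,cy)=(0.4885,-0.8725)
member 3 (1-3): L=2.3011, (cx,cy)=(0.9999,-0.0109)
member 4 (2-3): L=2.4593, (cx,cy)=(0.4225,0.9064)
solve A·x = −loads:
  F[0-1] = +1642.9294 N (tension)
  F[0-2] = +239.1720 N (tension)
  F[1-2] = -1711.8353 N (compression)
  F[1-3] = +1556.4073 N (tension)
  F[2-3] = -1413.3420 N (compression)
  Rx@0 = -959.2000 N
  Ry@0 = -1476.7453 N
  Ry@2 = +2774.6653 N

-1711.835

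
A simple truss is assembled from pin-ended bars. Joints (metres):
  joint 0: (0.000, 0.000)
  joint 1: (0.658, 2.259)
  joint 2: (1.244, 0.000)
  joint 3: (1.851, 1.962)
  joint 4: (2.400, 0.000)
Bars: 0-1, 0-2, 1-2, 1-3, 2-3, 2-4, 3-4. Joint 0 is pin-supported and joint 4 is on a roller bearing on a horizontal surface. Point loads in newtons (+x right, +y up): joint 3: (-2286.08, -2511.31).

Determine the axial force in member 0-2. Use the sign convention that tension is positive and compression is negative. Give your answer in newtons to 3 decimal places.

-1574.388

N=5 nodes, M=7 members, R=3 reactions → 2N=10, M+R=10
member 0 (0-1): L=2.3529, (cx,cy)=(0.2797,0.9601)
member 1 (0-2): L=1.2440, (cx,cy)=(1.0000,0.0000)
member 2 (1-2): L=2.3338, (cx,cy)=(0.2511,-0.9680)
member 3 (1-3): L=1.2294, (cx,cy)=(0.9704,-0.2416)
member 4 (2-3): L=2.0538, (cx,cy)=(0.2956,0.9553)
member 5 (2-4): L=1.1560, (cx,cy)=(1.0000,0.0000)
member 6 (3-4): L=2.0374, (cx,cy)=(0.2695,-0.9630)
solve A·x = −loads:
  F[0-1] = -2544.8733 N (compression)
  F[0-2] = -1574.3877 N (compression)
  F[1-2] = +2894.1479 N (tension)
  F[1-3] = -1482.3052 N (compression)
  F[2-3] = -2932.4316 N (compression)
  F[2-4] = +19.0212 N (tension)
  F[3-4] = -70.5885 N (compression)
  Rx@0 = +2286.0800 N
  Ry@0 = +2443.3326 N
  Ry@4 = +67.9774 N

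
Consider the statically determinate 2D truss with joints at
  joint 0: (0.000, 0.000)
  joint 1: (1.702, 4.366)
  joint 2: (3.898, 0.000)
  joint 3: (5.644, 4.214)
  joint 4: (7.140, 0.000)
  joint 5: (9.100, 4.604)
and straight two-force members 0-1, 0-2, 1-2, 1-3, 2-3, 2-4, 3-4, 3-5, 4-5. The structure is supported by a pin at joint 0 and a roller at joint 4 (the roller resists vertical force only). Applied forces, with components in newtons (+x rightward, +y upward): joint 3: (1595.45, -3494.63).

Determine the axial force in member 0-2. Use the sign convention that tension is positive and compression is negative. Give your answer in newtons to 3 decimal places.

N=6 nodes, M=9 members, R=3 reactions → 2N=12, M+R=12
member 0 (0-1): L=4.6860, (cx,cy)=(0.3632,0.9317)
member 1 (0-2): L=3.8980, (cx,cy)=(1.0000,0.0000)
member 2 (1-2): L=4.8872, (cx,cy)=(0.4493,-0.8934)
member 3 (1-3): L=3.9449, (cx,cy)=(0.9993,-0.0385)
member 4 (2-3): L=4.5614, (cx,cy)=(0.3828,0.9238)
member 5 (2-4): L=3.2420, (cx,cy)=(1.0000,0.0000)
member 6 (3-4): L=4.4717, (cx,cy)=(0.3346,-0.9424)
member 7 (3-5): L=3.4779, (cx,cy)=(0.9937,0.1121)
member 8 (4-5): L=5.0038, (cx,cy)=(0.3917,0.9201)
solve A·x = −loads:
  F[0-1] = +224.7701 N (tension)
  F[0-2] = +1513.8116 N (tension)
  F[1-2] = -242.6480 N (compression)
  F[1-3] = +190.8116 N (tension)
  F[2-3] = +234.6425 N (tension)
  F[2-4] = +1314.9642 N (tension)
  F[3-4] = -3930.5366 N (compression)
  F[3-5] = +0.0000 N (tension)
  F[4-5] = +0.0000 N (tension)
  Rx@0 = -1595.4500 N
  Ry@0 = -209.4201 N
  Ry@4 = +3704.0501 N

1513.812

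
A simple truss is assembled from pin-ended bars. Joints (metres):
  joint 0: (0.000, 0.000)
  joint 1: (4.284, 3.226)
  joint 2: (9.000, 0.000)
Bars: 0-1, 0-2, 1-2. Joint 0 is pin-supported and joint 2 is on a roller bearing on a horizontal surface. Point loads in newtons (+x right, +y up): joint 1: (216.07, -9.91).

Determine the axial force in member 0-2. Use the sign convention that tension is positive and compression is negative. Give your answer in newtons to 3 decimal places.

N=3 nodes, M=3 members, R=3 reactions → 2N=6, M+R=6
member 0 (0-1): L=5.3628, (cx,cy)=(0.7988,0.6016)
member 1 (0-2): L=9.0000, (cx,cy)=(1.0000,0.0000)
member 2 (1-2): L=5.7138, (cx,cy)=(0.8254,-0.5646)
solve A·x = −loads:
  F[0-1] = +120.1167 N (tension)
  F[0-2] = +120.1166 N (tension)
  F[1-2] = -145.5310 N (compression)
  Rx@0 = -216.0700 N
  Ry@0 = -72.2563 N
  Ry@2 = +82.1663 N

120.117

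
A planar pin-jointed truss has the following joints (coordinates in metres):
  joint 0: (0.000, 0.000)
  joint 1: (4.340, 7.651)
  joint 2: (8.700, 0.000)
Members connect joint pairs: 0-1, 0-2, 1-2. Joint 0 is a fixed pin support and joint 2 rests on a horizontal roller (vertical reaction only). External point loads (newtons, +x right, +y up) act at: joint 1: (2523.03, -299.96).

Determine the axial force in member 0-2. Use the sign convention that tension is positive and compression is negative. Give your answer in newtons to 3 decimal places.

N=3 nodes, M=3 members, R=3 reactions → 2N=6, M+R=6
member 0 (0-1): L=8.7962, (cx,cy)=(0.4934,0.8698)
member 1 (0-2): L=8.7000, (cx,cy)=(1.0000,0.0000)
member 2 (1-2): L=8.8061, (cx,cy)=(0.4951,-0.8688)
solve A·x = −loads:
  F[0-1] = +2378.1071 N (tension)
  F[0-2] = +1349.6862 N (tension)
  F[1-2] = -2726.0256 N (compression)
  Rx@0 = -2523.0300 N
  Ry@0 = -2068.4916 N
  Ry@2 = +2368.4516 N

1349.686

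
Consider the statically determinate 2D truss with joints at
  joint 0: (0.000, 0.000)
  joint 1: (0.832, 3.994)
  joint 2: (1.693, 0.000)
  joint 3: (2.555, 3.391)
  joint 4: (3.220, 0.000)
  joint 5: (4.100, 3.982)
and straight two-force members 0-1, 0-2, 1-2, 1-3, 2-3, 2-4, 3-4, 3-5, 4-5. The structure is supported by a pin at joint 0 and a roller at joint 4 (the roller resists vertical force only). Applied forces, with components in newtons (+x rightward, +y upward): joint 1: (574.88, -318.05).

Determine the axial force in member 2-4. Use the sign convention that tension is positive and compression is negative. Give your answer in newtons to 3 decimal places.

N=6 nodes, M=9 members, R=3 reactions → 2N=12, M+R=12
member 0 (0-1): L=4.0797, (cx,cy)=(0.2039,0.9790)
member 1 (0-2): L=1.6930, (cx,cy)=(1.0000,0.0000)
member 2 (1-2): L=4.0858, (cx,cy)=(0.2107,-0.9775)
member 3 (1-3): L=1.8255, (cx,cy)=(0.9439,-0.3303)
member 4 (2-3): L=3.4988, (cx,cy)=(0.2464,0.9692)
member 5 (2-4): L=1.5270, (cx,cy)=(1.0000,0.0000)
member 6 (3-4): L=3.4556, (cx,cy)=(0.1924,-0.9813)
member 7 (3-5): L=1.6542, (cx,cy)=(0.9340,0.3573)
member 8 (4-5): L=4.0781, (cx,cy)=(0.2158,0.9764)
solve A·x = −loads:
  F[0-1] = +487.4386 N (tension)
  F[0-2] = +475.4744 N (tension)
  F[1-2] = -695.7812 N (compression)
  F[1-3] = -348.4079 N (compression)
  F[2-3] = +701.7881 N (tension)
  F[2-4] = +155.9533 N (tension)
  F[3-4] = -810.3924 N (compression)
  F[3-5] = -0.0000 N (compression)
  F[4-5] = +0.0000 N (tension)
  Rx@0 = -574.8800 N
  Ry@0 = -477.1948 N
  Ry@4 = +795.2448 N

155.953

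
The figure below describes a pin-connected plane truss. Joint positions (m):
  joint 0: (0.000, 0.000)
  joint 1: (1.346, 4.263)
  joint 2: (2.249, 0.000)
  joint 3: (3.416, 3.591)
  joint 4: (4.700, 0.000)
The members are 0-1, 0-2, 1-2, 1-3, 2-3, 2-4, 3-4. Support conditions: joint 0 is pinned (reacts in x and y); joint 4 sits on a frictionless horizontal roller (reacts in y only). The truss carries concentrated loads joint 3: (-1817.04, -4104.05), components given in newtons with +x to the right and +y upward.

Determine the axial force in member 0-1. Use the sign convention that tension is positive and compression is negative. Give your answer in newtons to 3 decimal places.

-2631.604

N=5 nodes, M=7 members, R=3 reactions → 2N=10, M+R=10
member 0 (0-1): L=4.4704, (cx,cy)=(0.3011,0.9536)
member 1 (0-2): L=2.2490, (cx,cy)=(1.0000,0.0000)
member 2 (1-2): L=4.3576, (cx,cy)=(0.2072,-0.9783)
member 3 (1-3): L=2.1763, (cx,cy)=(0.9511,-0.3088)
member 4 (2-3): L=3.7759, (cx,cy)=(0.3091,0.9510)
member 5 (2-4): L=2.4510, (cx,cy)=(1.0000,0.0000)
member 6 (3-4): L=3.8137, (cx,cy)=(0.3367,-0.9416)
solve A·x = −loads:
  F[0-1] = -2631.6039 N (compression)
  F[0-2] = -1024.6942 N (compression)
  F[1-2] = +3036.9382 N (tension)
  F[1-3] = -1494.7131 N (compression)
  F[2-3] = -3123.9662 N (compression)
  F[2-4] = +570.1527 N (tension)
  F[3-4] = -1693.4296 N (compression)
  Rx@0 = +1817.0400 N
  Ry@0 = +2509.4874 N
  Ry@4 = +1594.5626 N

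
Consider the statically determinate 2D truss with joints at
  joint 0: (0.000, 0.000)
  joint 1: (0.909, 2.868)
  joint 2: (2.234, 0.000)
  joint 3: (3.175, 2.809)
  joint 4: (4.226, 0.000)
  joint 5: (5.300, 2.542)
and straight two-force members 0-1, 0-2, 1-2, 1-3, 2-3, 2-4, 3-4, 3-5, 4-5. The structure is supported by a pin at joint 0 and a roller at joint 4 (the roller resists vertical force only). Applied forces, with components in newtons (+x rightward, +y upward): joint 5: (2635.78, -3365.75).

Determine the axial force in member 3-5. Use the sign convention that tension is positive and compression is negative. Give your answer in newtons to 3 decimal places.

3883.558

N=6 nodes, M=9 members, R=3 reactions → 2N=12, M+R=12
member 0 (0-1): L=3.0086, (cx,cy)=(0.3021,0.9533)
member 1 (0-2): L=2.2340, (cx,cy)=(1.0000,0.0000)
member 2 (1-2): L=3.1593, (cx,cy)=(0.4194,-0.9078)
member 3 (1-3): L=2.2668, (cx,cy)=(0.9997,-0.0260)
member 4 (2-3): L=2.9624, (cx,cy)=(0.3176,0.9482)
member 5 (2-4): L=1.9920, (cx,cy)=(1.0000,0.0000)
member 6 (3-4): L=2.9992, (cx,cy)=(0.3504,-0.9366)
member 7 (3-5): L=2.1417, (cx,cy)=(0.9922,-0.1247)
member 8 (4-5): L=2.7596, (cx,cy)=(0.3892,0.9212)
solve A·x = −loads:
  F[0-1] = +2560.4981 N (tension)
  F[0-2] = +1862.1681 N (tension)
  F[1-2] = -2743.9259 N (compression)
  F[1-3] = +1925.0649 N (tension)
  F[2-3] = +2626.9939 N (tension)
  F[2-4] = -123.0846 N (compression)
  F[3-4] = -3123.0188 N (compression)
  F[3-5] = +3883.5582 N (tension)
  F[4-5] = -3128.2381 N (compression)
  Rx@0 = -2635.7800 N
  Ry@0 = -2440.8349 N
  Ry@4 = +5806.5849 N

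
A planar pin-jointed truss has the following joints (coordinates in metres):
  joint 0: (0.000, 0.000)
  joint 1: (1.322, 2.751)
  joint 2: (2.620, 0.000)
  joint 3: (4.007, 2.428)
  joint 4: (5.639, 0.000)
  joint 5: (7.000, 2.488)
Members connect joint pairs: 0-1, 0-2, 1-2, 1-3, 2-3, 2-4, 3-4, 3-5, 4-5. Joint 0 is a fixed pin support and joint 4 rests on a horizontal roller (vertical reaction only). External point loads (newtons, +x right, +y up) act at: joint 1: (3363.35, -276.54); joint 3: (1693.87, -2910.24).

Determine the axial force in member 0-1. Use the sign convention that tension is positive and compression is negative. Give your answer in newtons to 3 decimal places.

1460.270

N=6 nodes, M=9 members, R=3 reactions → 2N=12, M+R=12
member 0 (0-1): L=3.0522, (cx,cy)=(0.4331,0.9013)
member 1 (0-2): L=2.6200, (cx,cy)=(1.0000,0.0000)
member 2 (1-2): L=3.0418, (cx,cy)=(0.4267,-0.9044)
member 3 (1-3): L=2.7044, (cx,cy)=(0.9928,-0.1194)
member 4 (2-3): L=2.7962, (cx,cy)=(0.4960,0.8683)
member 5 (2-4): L=3.0190, (cx,cy)=(1.0000,0.0000)
member 6 (3-4): L=2.9255, (cx,cy)=(0.5579,-0.8299)
member 7 (3-5): L=2.9936, (cx,cy)=(0.9998,0.0200)
member 8 (4-5): L=2.8359, (cx,cy)=(0.4799,0.8773)
solve A·x = −loads:
  F[0-1] = +1460.2700 N (tension)
  F[0-2] = +4424.7248 N (tension)
  F[1-2] = -1481.9792 N (compression)
  F[1-3] = -2113.6015 N (compression)
  F[2-3] = +1543.5532 N (tension)
  F[2-4] = +3026.7035 N (tension)
  F[3-4] = -5425.6439 N (compression)
  F[3-5] = -0.0000 N (compression)
  F[4-5] = +0.0000 N (tension)
  Rx@0 = -5057.2200 N
  Ry@0 = -1316.1833 N
  Ry@4 = +4502.9633 N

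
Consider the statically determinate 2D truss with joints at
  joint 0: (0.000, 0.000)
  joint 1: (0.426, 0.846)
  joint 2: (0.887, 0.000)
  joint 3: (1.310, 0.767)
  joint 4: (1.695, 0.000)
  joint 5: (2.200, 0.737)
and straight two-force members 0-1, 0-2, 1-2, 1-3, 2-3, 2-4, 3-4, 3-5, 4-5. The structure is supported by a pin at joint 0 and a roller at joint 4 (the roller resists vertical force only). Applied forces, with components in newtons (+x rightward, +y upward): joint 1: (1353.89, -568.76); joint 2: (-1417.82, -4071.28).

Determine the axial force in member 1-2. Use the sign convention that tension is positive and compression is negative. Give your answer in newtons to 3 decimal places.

N=6 nodes, M=9 members, R=3 reactions → 2N=12, M+R=12
member 0 (0-1): L=0.9472, (cx,cy)=(0.4497,0.8932)
member 1 (0-2): L=0.8870, (cx,cy)=(1.0000,0.0000)
member 2 (1-2): L=0.9635, (cx,cy)=(0.4785,-0.8781)
member 3 (1-3): L=0.8875, (cx,cy)=(0.9960,-0.0890)
member 4 (2-3): L=0.8759, (cx,cy)=(0.4829,0.8757)
member 5 (2-4): L=0.8080, (cx,cy)=(1.0000,0.0000)
member 6 (3-4): L=0.8582, (cx,cy)=(0.4486,-0.8937)
member 7 (3-5): L=0.8905, (cx,cy)=(0.9994,-0.0337)
member 8 (4-5): L=0.8934, (cx,cy)=(0.5652,0.8249)
solve A·x = −loads:
  F[0-1] = -1893.0963 N (compression)
  F[0-2] = +787.4817 N (tension)
  F[1-2] = +1579.1928 N (tension)
  F[1-3] = -2972.7273 N (compression)
  F[2-3] = +3065.7992 N (tension)
  F[2-4] = +1480.3718 N (tension)
  F[3-4] = -3299.8985 N (compression)
  F[3-5] = -0.0000 N (tension)
  F[4-5] = +0.0000 N (tension)
  Rx@0 = +63.9300 N
  Ry@0 = +1690.8317 N
  Ry@4 = +2949.2083 N

1579.193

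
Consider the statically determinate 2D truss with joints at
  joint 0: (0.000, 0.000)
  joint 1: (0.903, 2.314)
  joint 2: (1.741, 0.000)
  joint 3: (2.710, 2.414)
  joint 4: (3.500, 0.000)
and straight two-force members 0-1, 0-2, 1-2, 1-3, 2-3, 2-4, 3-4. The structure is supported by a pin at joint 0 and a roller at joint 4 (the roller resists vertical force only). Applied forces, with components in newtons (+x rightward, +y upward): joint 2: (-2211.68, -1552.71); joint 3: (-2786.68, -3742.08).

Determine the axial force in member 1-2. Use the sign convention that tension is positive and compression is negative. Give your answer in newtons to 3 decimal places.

3618.443

N=5 nodes, M=7 members, R=3 reactions → 2N=10, M+R=10
member 0 (0-1): L=2.4839, (cx,cy)=(0.3635,0.9316)
member 1 (0-2): L=1.7410, (cx,cy)=(1.0000,0.0000)
member 2 (1-2): L=2.4611, (cx,cy)=(0.3405,-0.9402)
member 3 (1-3): L=1.8098, (cx,cy)=(0.9985,0.0553)
member 4 (2-3): L=2.6012, (cx,cy)=(0.3725,0.9280)
member 5 (2-4): L=1.7590, (cx,cy)=(1.0000,0.0000)
member 6 (3-4): L=2.5400, (cx,cy)=(0.3110,-0.9504)
solve A·x = −loads:
  F[0-1] = -3807.5077 N (compression)
  F[0-2] = -3614.2016 N (compression)
  F[1-2] = +3618.4433 N (tension)
  F[1-3] = -2620.2524 N (compression)
  F[2-3] = -1992.9494 N (compression)
  F[2-4] = +571.9771 N (tension)
  F[3-4] = -1839.0003 N (compression)
  Rx@0 = +4998.3600 N
  Ry@0 = +3547.0016 N
  Ry@4 = +1747.7884 N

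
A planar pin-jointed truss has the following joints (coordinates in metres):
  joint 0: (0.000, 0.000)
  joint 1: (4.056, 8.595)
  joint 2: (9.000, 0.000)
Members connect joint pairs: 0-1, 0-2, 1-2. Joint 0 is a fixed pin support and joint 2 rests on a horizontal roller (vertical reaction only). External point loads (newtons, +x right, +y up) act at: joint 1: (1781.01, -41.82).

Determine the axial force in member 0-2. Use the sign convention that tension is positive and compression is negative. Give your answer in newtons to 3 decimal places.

989.209

N=3 nodes, M=3 members, R=3 reactions → 2N=6, M+R=6
member 0 (0-1): L=9.5040, (cx,cy)=(0.4268,0.9044)
member 1 (0-2): L=9.0000, (cx,cy)=(1.0000,0.0000)
member 2 (1-2): L=9.9155, (cx,cy)=(0.4986,-0.8668)
solve A·x = −loads:
  F[0-1] = +1855.3350 N (tension)
  F[0-2] = +989.2092 N (tension)
  F[1-2] = -1983.9209 N (compression)
  Rx@0 = -1781.0100 N
  Ry@0 = -1677.8914 N
  Ry@2 = +1719.7114 N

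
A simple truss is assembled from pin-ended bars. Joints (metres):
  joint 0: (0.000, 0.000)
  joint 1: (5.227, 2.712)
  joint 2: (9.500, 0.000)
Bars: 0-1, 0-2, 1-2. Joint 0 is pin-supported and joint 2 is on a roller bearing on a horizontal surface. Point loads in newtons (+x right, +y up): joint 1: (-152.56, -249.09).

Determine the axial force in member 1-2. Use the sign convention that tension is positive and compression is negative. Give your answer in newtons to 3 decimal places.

-174.484

N=3 nodes, M=3 members, R=3 reactions → 2N=6, M+R=6
member 0 (0-1): L=5.8887, (cx,cy)=(0.8876,0.4605)
member 1 (0-2): L=9.5000, (cx,cy)=(1.0000,0.0000)
member 2 (1-2): L=5.0610, (cx,cy)=(0.8443,-0.5359)
solve A·x = −loads:
  F[0-1] = -337.8386 N (compression)
  F[0-2] = +147.3178 N (tension)
  F[1-2] = -174.4844 N (compression)
  Rx@0 = +152.5600 N
  Ry@0 = +155.5899 N
  Ry@2 = +93.5001 N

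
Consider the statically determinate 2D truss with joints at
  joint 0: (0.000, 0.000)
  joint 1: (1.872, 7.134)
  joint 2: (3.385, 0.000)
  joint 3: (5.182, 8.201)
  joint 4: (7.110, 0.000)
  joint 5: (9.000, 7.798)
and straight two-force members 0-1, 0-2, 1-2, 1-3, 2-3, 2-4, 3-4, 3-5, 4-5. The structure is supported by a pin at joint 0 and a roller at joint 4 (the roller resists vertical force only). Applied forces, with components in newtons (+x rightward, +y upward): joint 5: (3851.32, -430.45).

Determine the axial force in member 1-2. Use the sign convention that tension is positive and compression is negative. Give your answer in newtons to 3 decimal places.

-3799.981

N=6 nodes, M=9 members, R=3 reactions → 2N=12, M+R=12
member 0 (0-1): L=7.3755, (cx,cy)=(0.2538,0.9673)
member 1 (0-2): L=3.3850, (cx,cy)=(1.0000,0.0000)
member 2 (1-2): L=7.2927, (cx,cy)=(0.2075,-0.9782)
member 3 (1-3): L=3.4777, (cx,cy)=(0.9518,0.3068)
member 4 (2-3): L=8.3956, (cx,cy)=(0.2140,0.9768)
member 5 (2-4): L=3.7250, (cx,cy)=(1.0000,0.0000)
member 6 (3-4): L=8.4246, (cx,cy)=(0.2289,-0.9735)
member 7 (3-5): L=3.8392, (cx,cy)=(0.9945,-0.1050)
member 8 (4-5): L=8.0238, (cx,cy)=(0.2356,0.9719)
solve A·x = −loads:
  F[0-1] = +4485.2948 N (tension)
  F[0-2] = +2712.8961 N (tension)
  F[1-2] = -3799.9814 N (compression)
  F[1-3] = +2024.4368 N (tension)
  F[2-3] = +3805.4943 N (tension)
  F[2-4] = +1109.9865 N (tension)
  F[3-4] = -4874.9073 N (compression)
  F[3-5] = +3878.4024 N (tension)
  F[4-5] = -24.0116 N (compression)
  Rx@0 = -3851.3200 N
  Ry@0 = -4338.4169 N
  Ry@4 = +4768.8669 N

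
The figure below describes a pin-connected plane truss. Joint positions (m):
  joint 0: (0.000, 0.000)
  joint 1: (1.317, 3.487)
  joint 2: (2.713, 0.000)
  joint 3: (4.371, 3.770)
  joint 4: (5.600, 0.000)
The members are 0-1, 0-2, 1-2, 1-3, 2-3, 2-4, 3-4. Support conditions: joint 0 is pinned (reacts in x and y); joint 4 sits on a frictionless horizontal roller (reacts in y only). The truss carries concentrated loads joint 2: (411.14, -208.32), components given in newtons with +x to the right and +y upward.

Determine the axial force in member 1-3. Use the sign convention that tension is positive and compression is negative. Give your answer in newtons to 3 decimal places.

N=5 nodes, M=7 members, R=3 reactions → 2N=10, M+R=10
member 0 (0-1): L=3.7274, (cx,cy)=(0.3533,0.9355)
member 1 (0-2): L=2.7130, (cx,cy)=(1.0000,0.0000)
member 2 (1-2): L=3.7561, (cx,cy)=(0.3717,-0.9284)
member 3 (1-3): L=3.0671, (cx,cy)=(0.9957,0.0923)
member 4 (2-3): L=4.1185, (cx,cy)=(0.4026,0.9154)
member 5 (2-4): L=2.8870, (cx,cy)=(1.0000,0.0000)
member 6 (3-4): L=3.9653, (cx,cy)=(0.3099,-0.9508)
solve A·x = −loads:
  F[0-1] = -114.8011 N (compression)
  F[0-2] = +451.7024 N (tension)
  F[1-2] = +107.6412 N (tension)
  F[1-3] = -80.9141 N (compression)
  F[2-3] = +118.4085 N (tension)
  F[2-4] = +32.9006 N (tension)
  F[3-4] = -106.1509 N (compression)
  Rx@0 = -411.1400 N
  Ry@0 = +107.3964 N
  Ry@4 = +100.9236 N

-80.914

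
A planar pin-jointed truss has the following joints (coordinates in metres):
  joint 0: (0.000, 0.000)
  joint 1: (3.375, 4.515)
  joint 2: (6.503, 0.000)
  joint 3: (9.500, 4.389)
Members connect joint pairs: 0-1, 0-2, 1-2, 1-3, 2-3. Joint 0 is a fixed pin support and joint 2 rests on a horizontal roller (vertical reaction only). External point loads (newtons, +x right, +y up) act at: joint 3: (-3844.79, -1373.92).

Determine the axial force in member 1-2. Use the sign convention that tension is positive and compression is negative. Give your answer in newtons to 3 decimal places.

2458.263

N=4 nodes, M=5 members, R=3 reactions → 2N=8, M+R=8
member 0 (0-1): L=5.6370, (cx,cy)=(0.5987,0.8010)
member 1 (0-2): L=6.5030, (cx,cy)=(1.0000,0.0000)
member 2 (1-2): L=5.4927, (cx,cy)=(0.5695,-0.8220)
member 3 (1-3): L=6.1263, (cx,cy)=(0.9998,-0.0206)
member 4 (2-3): L=5.3146, (cx,cy)=(0.5639,0.8258)
solve A·x = −loads:
  F[0-1] = -2449.2357 N (compression)
  F[0-2] = -2378.3788 N (compression)
  F[1-2] = +2458.2630 N (tension)
  F[1-3] = -2866.9603 N (compression)
  F[2-3] = -1735.0783 N (compression)
  Rx@0 = +3844.7900 N
  Ry@0 = +1961.7323 N
  Ry@2 = -587.8123 N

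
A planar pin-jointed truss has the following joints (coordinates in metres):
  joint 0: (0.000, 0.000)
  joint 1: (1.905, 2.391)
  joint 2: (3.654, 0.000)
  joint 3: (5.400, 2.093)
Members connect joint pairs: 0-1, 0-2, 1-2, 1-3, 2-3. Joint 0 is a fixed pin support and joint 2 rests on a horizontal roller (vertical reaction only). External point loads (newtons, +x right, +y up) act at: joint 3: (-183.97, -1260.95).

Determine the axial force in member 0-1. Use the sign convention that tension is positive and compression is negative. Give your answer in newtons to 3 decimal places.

635.645

N=4 nodes, M=5 members, R=3 reactions → 2N=8, M+R=8
member 0 (0-1): L=3.0571, (cx,cy)=(0.6231,0.7821)
member 1 (0-2): L=3.6540, (cx,cy)=(1.0000,0.0000)
member 2 (1-2): L=2.9624, (cx,cy)=(0.5904,-0.8071)
member 3 (1-3): L=3.5077, (cx,cy)=(0.9964,-0.0850)
member 4 (2-3): L=2.7256, (cx,cy)=(0.6406,0.7679)
solve A·x = −loads:
  F[0-1] = +635.6449 N (tension)
  F[0-2] = -580.0646 N (compression)
  F[1-2] = -701.5559 N (compression)
  F[1-3] = +813.2314 N (tension)
  F[2-3] = -1552.1236 N (compression)
  Rx@0 = +183.9700 N
  Ry@0 = -497.1455 N
  Ry@2 = +1758.0955 N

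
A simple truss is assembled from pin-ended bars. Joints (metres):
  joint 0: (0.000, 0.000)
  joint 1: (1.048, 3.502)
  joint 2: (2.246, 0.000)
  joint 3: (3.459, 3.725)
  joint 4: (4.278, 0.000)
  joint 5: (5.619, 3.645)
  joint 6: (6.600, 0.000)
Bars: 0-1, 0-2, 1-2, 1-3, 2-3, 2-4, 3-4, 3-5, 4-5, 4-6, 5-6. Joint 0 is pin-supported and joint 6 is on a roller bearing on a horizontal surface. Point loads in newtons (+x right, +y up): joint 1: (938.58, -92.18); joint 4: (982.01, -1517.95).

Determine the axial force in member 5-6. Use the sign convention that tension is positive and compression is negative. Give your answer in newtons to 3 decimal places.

-1549.814

N=7 nodes, M=11 members, R=3 reactions → 2N=14, M+R=14
member 0 (0-1): L=3.6554, (cx,cy)=(0.2867,0.9580)
member 1 (0-2): L=2.2460, (cx,cy)=(1.0000,0.0000)
member 2 (1-2): L=3.7012, (cx,cy)=(0.3237,-0.9462)
member 3 (1-3): L=2.4213, (cx,cy)=(0.9957,0.0921)
member 4 (2-3): L=3.9175, (cx,cy)=(0.3096,0.9509)
member 5 (2-4): L=2.0320, (cx,cy)=(1.0000,0.0000)
member 6 (3-4): L=3.8140, (cx,cy)=(0.2147,-0.9767)
member 7 (3-5): L=2.1615, (cx,cy)=(0.9993,-0.0370)
member 8 (4-5): L=3.8839, (cx,cy)=(0.3453,0.9385)
member 9 (4-6): L=2.3220, (cx,cy)=(1.0000,0.0000)
member 10 (5-6): L=3.7747, (cx,cy)=(0.2599,-0.9656)
solve A·x = −loads:
  F[0-1] = -118.5454 N (compression)
  F[0-2] = +1954.5764 N (tension)
  F[1-2] = -70.2447 N (compression)
  F[1-3] = -953.8842 N (compression)
  F[2-3] = +69.8984 N (tension)
  F[2-4] = +1910.1970 N (tension)
  F[3-4] = +57.5672 N (tension)
  F[3-5] = -941.1937 N (compression)
  F[4-5] = +1557.5107 N (tension)
  F[4-6] = +402.7781 N (tension)
  F[5-6] = -1549.8144 N (compression)
  Rx@0 = -1920.5900 N
  Ry@0 = +113.5691 N
  Ry@6 = +1496.5609 N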